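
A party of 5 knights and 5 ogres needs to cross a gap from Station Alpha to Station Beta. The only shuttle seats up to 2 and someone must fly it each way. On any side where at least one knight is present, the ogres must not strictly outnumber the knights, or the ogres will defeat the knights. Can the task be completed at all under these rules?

No

Following every safe sequence of crossings from the start, the most of the 10 that can be at Station Beta as the shuttle arrives there on crossings 1, 3, 5, 7 is 2, 3, 4, 5 respectively; the best ever achieved is 5 of 10.
From crossing 9 on, no configuration arises that was not already reachable earlier: only 13 distinct safe configurations (who is on which side, and where the shuttle is) can ever be reached, none of them has everyone across, and every continuation just revisits them. They are: 0 knights + 0 ogres across (shuttle back at the start); 0 knights + 1 ogre across (shuttle there); 0 knights + 1 ogre across (shuttle back at the start); 0 knights + 2 ogres across (shuttle there); 0 knights + 2 ogres across (shuttle back at the start); 0 knights + 3 ogres across (shuttle there); 0 knights + 3 ogres across (shuttle back at the start); 0 knights + 4 ogres across (shuttle there); 0 knights + 4 ogres across (shuttle back at the start); 0 knights + 5 ogres across (shuttle there); 1 knight + 1 ogre across (shuttle there); 1 knight + 1 ogre across (shuttle back at the start); 2 knights + 2 ogres across (shuttle there). So no valid plan exists.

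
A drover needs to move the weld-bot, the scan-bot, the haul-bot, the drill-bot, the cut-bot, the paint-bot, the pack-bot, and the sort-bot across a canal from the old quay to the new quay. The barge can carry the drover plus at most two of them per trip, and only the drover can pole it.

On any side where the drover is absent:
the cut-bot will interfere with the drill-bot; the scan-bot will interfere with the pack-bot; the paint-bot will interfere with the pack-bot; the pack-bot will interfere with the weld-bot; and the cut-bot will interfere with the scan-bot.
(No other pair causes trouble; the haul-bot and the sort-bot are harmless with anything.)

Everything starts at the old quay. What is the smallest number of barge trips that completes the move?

Counting alone: the drover can take at most 2 across per trip to the new quay, so moving all 8 needs at least 4 loaded trips out, with a return between consecutive ones — at least 7 crossings.
The safety rule pushes this higher. Following every safe sequence of crossings, the most of the 8 that can be at the new quay as the barge arrives there on crossing 7 is 7 — never all 8.
So no plan with fewer than 9 crossings exists, and this one achieves 9:
1. Drover goes to the new quay with the cut-bot and the pack-bot.
2. Drover goes back to the old quay alone.
3. Drover goes to the new quay with the scan-bot and the weld-bot.
4. Drover goes back to the old quay with the cut-bot and the pack-bot.
5. Drover goes to the new quay with the drill-bot and the paint-bot.
6. Drover goes back to the old quay alone.
7. Drover goes to the new quay with the haul-bot and the sort-bot.
8. Drover goes back to the old quay alone.
9. Drover goes to the new quay with the cut-bot and the pack-bot.

9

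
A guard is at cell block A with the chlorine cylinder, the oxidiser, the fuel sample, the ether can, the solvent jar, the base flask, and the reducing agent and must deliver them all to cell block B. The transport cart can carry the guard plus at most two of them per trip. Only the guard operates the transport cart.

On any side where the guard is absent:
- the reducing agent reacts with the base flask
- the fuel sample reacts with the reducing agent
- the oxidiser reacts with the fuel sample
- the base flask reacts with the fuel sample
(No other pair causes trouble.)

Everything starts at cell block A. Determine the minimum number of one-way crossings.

Counting alone: the guard can take at most 2 across per trip to cell block B, so moving all 7 needs at least 4 loaded trips out, with a return between consecutive ones — at least 7 crossings.
The safety rule pushes this higher. Following every safe sequence of crossings, the most of the 7 that can be at cell block B as the transport cart arrives there on crossings 7, 9 is 5, 6 respectively — never all 7.
So no plan with fewer than 11 crossings exists, and this one achieves 11:
1. Guard goes to cell block B with the base flask and the fuel sample.  [cell block A: the chlorine cylinder, the ether can, the oxidiser, the reducing agent, the solvent jar | cell block B: the base flask, the fuel sample]
2. Guard goes back to cell block A with the fuel sample.  [cell block A: the chlorine cylinder, the ether can, the fuel sample, the oxidiser, the reducing agent, the solvent jar | cell block B: the base flask]
3. Guard goes to cell block B with the chlorine cylinder and the fuel sample.  [cell block A: the ether can, the oxidiser, the reducing agent, the solvent jar | cell block B: the base flask, the chlorine cylinder, the fuel sample]
4. Guard goes back to cell block A with the fuel sample.  [cell block A: the ether can, the fuel sample, the oxidiser, the reducing agent, the solvent jar | cell block B: the base flask, the chlorine cylinder]
5. Guard goes to cell block B with the fuel sample and the oxidiser.  [cell block A: the ether can, the reducing agent, the solvent jar | cell block B: the base flask, the chlorine cylinder, the fuel sample, the oxidiser]
6. Guard goes back to cell block A with the fuel sample.  [cell block A: the ether can, the fuel sample, the reducing agent, the solvent jar | cell block B: the base flask, the chlorine cylinder, the oxidiser]
7. Guard goes to cell block B with the ether can and the fuel sample.  [cell block A: the reducing agent, the solvent jar | cell block B: the base flask, the chlorine cylinder, the ether can, the fuel sample, the oxidiser]
8. Guard goes back to cell block A with the fuel sample.  [cell block A: the fuel sample, the reducing agent, the solvent jar | cell block B: the base flask, the chlorine cylinder, the ether can, the oxidiser]
9. Guard goes to cell block B with the fuel sample and the solvent jar.  [cell block A: the reducing agent | cell block B: the base flask, the chlorine cylinder, the ether can, the fuel sample, the oxidiser, the solvent jar]
10. Guard goes back to cell block A with the fuel sample.  [cell block A: the fuel sample, the reducing agent | cell block B: the base flask, the chlorine cylinder, the ether can, the oxidiser, the solvent jar]
11. Guard goes to cell block B with the fuel sample and the reducing agent.  [cell block A: — | cell block B: the base flask, the chlorine cylinder, the ether can, the fuel sample, the oxidiser, the reducing agent, the solvent jar]

11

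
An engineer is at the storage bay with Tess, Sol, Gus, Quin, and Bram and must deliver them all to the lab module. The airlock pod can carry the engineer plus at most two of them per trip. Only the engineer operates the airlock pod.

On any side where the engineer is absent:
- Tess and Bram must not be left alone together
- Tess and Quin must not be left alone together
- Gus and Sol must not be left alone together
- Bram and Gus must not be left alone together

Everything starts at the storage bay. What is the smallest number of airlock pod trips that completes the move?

7

Counting alone: the engineer can take at most 2 across per trip to the lab module, so moving all 5 needs at least 3 loaded trips out, with a return between consecutive ones — at least 5 crossings.
The safety rule pushes this higher. Following every safe sequence of crossings, the most of the 5 that can be at the lab module as the airlock pod arrives there on crossing 5 is 4 — never all 5.
So no plan with fewer than 7 crossings exists, and this one achieves 7:
1. Engineer goes to the lab module with Gus and Tess.  [the storage bay: Bram, Quin, Sol | the lab module: Gus, Tess]
2. Engineer goes back to the storage bay alone.  [the storage bay: Bram, Quin, Sol | the lab module: Gus, Tess]
3. Engineer goes to the lab module with Sol.  [the storage bay: Bram, Quin | the lab module: Gus, Sol, Tess]
4. Engineer goes back to the storage bay with Gus.  [the storage bay: Bram, Gus, Quin | the lab module: Sol, Tess]
5. Engineer goes to the lab module with Bram and Quin.  [the storage bay: Gus | the lab module: Bram, Quin, Sol, Tess]
6. Engineer goes back to the storage bay with Tess.  [the storage bay: Gus, Tess | the lab module: Bram, Quin, Sol]
7. Engineer goes to the lab module with Gus and Tess.  [the storage bay: — | the lab module: Bram, Gus, Quin, Sol, Tess]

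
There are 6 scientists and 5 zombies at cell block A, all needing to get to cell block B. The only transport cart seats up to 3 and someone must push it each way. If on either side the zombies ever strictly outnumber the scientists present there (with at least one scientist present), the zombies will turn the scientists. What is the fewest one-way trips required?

9

Counting alone: each trip to cell block B takes at most 3 across and each return brings at least 1 back, so after t trips out (and t−1 returns) at most 3t − (t−1) of the 11 are across; that first reaches 11 at t = 5, so at least 9 crossings are needed.
The plan below uses exactly 9 crossings, so it is optimal:
1. 3 zombies → cell block B.  (cell block A: 6S 2Z; cell block B: 0S 3Z)
2. 1 zombie ← cell block A.  (cell block A: 6S 3Z; cell block B: 0S 2Z)
3. 3 scientists → cell block B.  (cell block A: 3S 3Z; cell block B: 3S 2Z)
4. 1 scientist ← cell block A.  (cell block A: 4S 3Z; cell block B: 2S 2Z)
5. 2 scientists and 1 zombie → cell block B.  (cell block A: 2S 2Z; cell block B: 4S 3Z)
6. 1 scientist ← cell block A.  (cell block A: 3S 2Z; cell block B: 3S 3Z)
7. 2 scientists and 1 zombie → cell block B.  (cell block A: 1S 1Z; cell block B: 5S 4Z)
8. 1 scientist ← cell block A.  (cell block A: 2S 1Z; cell block B: 4S 4Z)
9. 2 scientists and 1 zombie → cell block B.  (cell block A: 0S 0Z; cell block B: 6S 5Z)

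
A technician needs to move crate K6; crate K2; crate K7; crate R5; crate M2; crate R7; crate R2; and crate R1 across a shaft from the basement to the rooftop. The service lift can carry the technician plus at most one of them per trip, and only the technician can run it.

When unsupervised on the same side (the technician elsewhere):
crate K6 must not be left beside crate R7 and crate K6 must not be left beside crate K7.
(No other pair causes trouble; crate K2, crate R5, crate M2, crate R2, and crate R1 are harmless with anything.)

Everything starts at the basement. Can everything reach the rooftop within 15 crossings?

Counting alone: the technician can take at most 1 across per trip to the rooftop, so moving all 8 needs at least 8 loaded trips out, with a return between consecutive ones — at least 15 crossings.
The safety rule pushes this higher. Following every safe sequence of crossings, the most of the 8 that can be at the rooftop as the service lift arrives there on crossing 15 is 7 — never all 8.
So the move cannot be finished within 15 crossings. (The shortest complete plan takes 17:)
1. Technician goes to the rooftop with crate K6.
2. Technician goes back to the basement alone.
3. Technician goes to the rooftop with crate K2.
4. Technician goes back to the basement alone.
5. Technician goes to the rooftop with crate K7.
6. Technician goes back to the basement with crate K6.
7. Technician goes to the rooftop with crate R7.
8. Technician goes back to the basement alone.
9. Technician goes to the rooftop with crate R5.
10. Technician goes back to the basement alone.
11. Technician goes to the rooftop with crate M2.
12. Technician goes back to the basement alone.
13. Technician goes to the rooftop with crate R2.
14. Technician goes back to the basement alone.
15. Technician goes to the rooftop with crate R1.
16. Technician goes back to the basement alone.
17. Technician goes to the rooftop with crate K6.

No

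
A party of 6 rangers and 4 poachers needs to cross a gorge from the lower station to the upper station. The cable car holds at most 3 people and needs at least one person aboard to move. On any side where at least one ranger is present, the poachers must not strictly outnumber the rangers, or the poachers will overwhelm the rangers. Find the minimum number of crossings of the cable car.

Counting alone: each trip to the upper station takes at most 3 across and each return brings at least 1 back, so after t trips out (and t−1 returns) at most 3t − (t−1) of the 10 are across; that first reaches 10 at t = 5, so at least 9 crossings are needed.
The plan below uses exactly 9 crossings, so it is optimal:
1. 2 poachers → the upper station.  (the lower station: 6R 2P; the upper station: 0R 2P)
2. 1 poacher ← the lower station.  (the lower station: 6R 3P; the upper station: 0R 1P)
3. 3 poachers → the upper station.  (the lower station: 6R 0P; the upper station: 0R 4P)
4. 1 poacher ← the lower station.  (the lower station: 6R 1P; the upper station: 0R 3P)
5. 3 rangers → the upper station.  (the lower station: 3R 1P; the upper station: 3R 3P)
6. 1 poacher ← the lower station.  (the lower station: 3R 2P; the upper station: 3R 2P)
7. 1 ranger and 2 poachers → the upper station.  (the lower station: 2R 0P; the upper station: 4R 4P)
8. 1 poacher ← the lower station.  (the lower station: 2R 1P; the upper station: 4R 3P)
9. 2 rangers and 1 poacher → the upper station.  (the lower station: 0R 0P; the upper station: 6R 4P)

9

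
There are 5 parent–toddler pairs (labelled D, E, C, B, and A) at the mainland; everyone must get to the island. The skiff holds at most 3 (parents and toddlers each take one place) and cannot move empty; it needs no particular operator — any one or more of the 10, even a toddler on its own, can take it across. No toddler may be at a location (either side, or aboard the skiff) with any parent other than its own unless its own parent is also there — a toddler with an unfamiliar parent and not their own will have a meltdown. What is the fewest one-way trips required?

Counting alone: each trip to the island takes at most 3 across and each return brings at least 1 back, so after t trips out (and t−1 returns) at most 3t − (t−1) of the 10 are across; that first reaches 10 at t = 5, so at least 9 crossings are needed.
The safety rule pushes this higher. Following every safe sequence of crossings, the most of the 10 that can be at the island as the skiff arrives there on crossing 9 is 9 — never all 10.
So no plan with fewer than 11 crossings exists, and this one achieves 11:
1. parent D and toddler D cross → the island.
2. parent D crosses ← the mainland.
3. toddler B, toddler C, and toddler E cross → the island.
4. toddler D crosses ← the mainland.
5. parent B, parent C, and parent E cross → the island.
6. parent E and toddler E cross ← the mainland.
7. parent A, parent D, and parent E cross → the island.
8. toddler C crosses ← the mainland.
9. toddler D and toddler E cross → the island.
10. toddler D crosses ← the mainland.
11. toddler A, toddler C, and toddler D cross → the island.

11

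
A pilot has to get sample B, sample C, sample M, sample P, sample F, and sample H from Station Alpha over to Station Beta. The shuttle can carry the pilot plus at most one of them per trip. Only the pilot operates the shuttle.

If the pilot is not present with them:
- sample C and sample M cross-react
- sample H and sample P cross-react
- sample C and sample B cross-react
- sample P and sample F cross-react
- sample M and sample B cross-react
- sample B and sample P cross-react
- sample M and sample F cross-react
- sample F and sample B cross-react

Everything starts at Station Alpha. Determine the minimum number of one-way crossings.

Whatever the first load, the items left behind include a forbidden pair without the pilot. No opening move is safe, so no plan exists.

impossible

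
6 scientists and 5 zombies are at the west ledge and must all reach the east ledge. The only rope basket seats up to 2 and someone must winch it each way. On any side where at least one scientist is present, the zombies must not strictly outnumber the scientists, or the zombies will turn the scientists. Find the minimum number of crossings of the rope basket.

Counting alone: each trip to the east ledge takes at most 2 across and each return brings at least 1 back, so after t trips out (and t−1 returns) at most 2t − (t−1) of the 11 are across; that first reaches 11 at t = 10, so at least 19 crossings are needed.
The plan below uses exactly 19 crossings, so it is optimal:
1. 2 zombies → the east ledge.  (the west ledge: 6S 3Z; the east ledge: 0S 2Z)
2. 1 zombie ← the west ledge.  (the west ledge: 6S 4Z; the east ledge: 0S 1Z)
3. 2 zombies → the east ledge.  (the west ledge: 6S 2Z; the east ledge: 0S 3Z)
4. 1 zombie ← the west ledge.  (the west ledge: 6S 3Z; the east ledge: 0S 2Z)
5. 2 scientists → the east ledge.  (the west ledge: 4S 3Z; the east ledge: 2S 2Z)
6. 1 zombie ← the west ledge.  (the west ledge: 4S 4Z; the east ledge: 2S 1Z)
7. 1 scientist and 1 zombie → the east ledge.  (the west ledge: 3S 3Z; the east ledge: 3S 2Z)
8. 1 scientist ← the west ledge.  (the west ledge: 4S 3Z; the east ledge: 2S 2Z)
9. 1 scientist and 1 zombie → the east ledge.  (the west ledge: 3S 2Z; the east ledge: 3S 3Z)
10. 1 zombie ← the west ledge.  (the west ledge: 3S 3Z; the east ledge: 3S 2Z)
11. 1 scientist and 1 zombie → the east ledge.  (the west ledge: 2S 2Z; the east ledge: 4S 3Z)
12. 1 scientist ← the west ledge.  (the west ledge: 3S 2Z; the east ledge: 3S 3Z)
13. 1 scientist and 1 zombie → the east ledge.  (the west ledge: 2S 1Z; the east ledge: 4S 4Z)
14. 1 zombie ← the west ledge.  (the west ledge: 2S 2Z; the east ledge: 4S 3Z)
15. 1 scientist and 1 zombie → the east ledge.  (the west ledge: 1S 1Z; the east ledge: 5S 4Z)
16. 1 scientist ← the west ledge.  (the west ledge: 2S 1Z; the east ledge: 4S 4Z)
17. 1 scientist and 1 zombie → the east ledge.  (the west ledge: 1S 0Z; the east ledge: 5S 5Z)
18. 1 zombie ← the west ledge.  (the west ledge: 1S 1Z; the east ledge: 5S 4Z)
19. 1 scientist and 1 zombie → the east ledge.  (the west ledge: 0S 0Z; the east ledge: 6S 5Z)

19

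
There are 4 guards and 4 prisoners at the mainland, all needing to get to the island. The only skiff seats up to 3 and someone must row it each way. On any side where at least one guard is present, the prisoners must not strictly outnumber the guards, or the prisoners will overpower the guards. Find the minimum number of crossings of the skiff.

Counting alone: each trip to the island takes at most 3 across and each return brings at least 1 back, so after t trips out (and t−1 returns) at most 3t − (t−1) of the 8 are across; that first reaches 8 at t = 4, so at least 7 crossings are needed.
The safety rule pushes this higher. Following every safe sequence of crossings, the most of the 8 that can be at the island as the skiff arrives there on crossing 7 is 7 — never all 8.
So no plan with fewer than 9 crossings exists, and this one achieves 9:
1. 2 prisoners → the island.  (the mainland: 4G 2P; the island: 0G 2P)
2. 1 prisoner ← the mainland.  (the mainland: 4G 3P; the island: 0G 1P)
3. 3 prisoners → the island.  (the mainland: 4G 0P; the island: 0G 4P)
4. 1 prisoner ← the mainland.  (the mainland: 4G 1P; the island: 0G 3P)
5. 3 guards → the island.  (the mainland: 1G 1P; the island: 3G 3P)
6. 1 guard and 1 prisoner ← the mainland.  (the mainland: 2G 2P; the island: 2G 2P)
7. 2 guards → the island.  (the mainland: 0G 2P; the island: 4G 2P)
8. 1 prisoner ← the mainland.  (the mainland: 0G 3P; the island: 4G 1P)
9. 3 prisoners → the island.  (the mainland: 0G 0P; the island: 4G 4P)

9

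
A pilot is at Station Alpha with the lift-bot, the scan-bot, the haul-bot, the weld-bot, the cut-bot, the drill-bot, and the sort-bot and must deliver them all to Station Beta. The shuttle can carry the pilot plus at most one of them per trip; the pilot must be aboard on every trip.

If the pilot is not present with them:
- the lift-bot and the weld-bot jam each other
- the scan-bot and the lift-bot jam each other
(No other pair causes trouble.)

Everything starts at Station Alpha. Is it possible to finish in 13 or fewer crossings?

No

Counting alone: the pilot can take at most 1 across per trip to Station Beta, so moving all 7 needs at least 7 loaded trips out, with a return between consecutive ones — at least 13 crossings.
The safety rule pushes this higher. Following every safe sequence of crossings, the most of the 7 that can be at Station Beta as the shuttle arrives there on crossing 13 is 6 — never all 7.
So the move cannot be finished within 13 crossings. (The shortest complete plan takes 15:)
1. Pilot goes to Station Beta with the lift-bot.
2. Pilot goes back to Station Alpha alone.
3. Pilot goes to Station Beta with the scan-bot.
4. Pilot goes back to Station Alpha with the lift-bot.
5. Pilot goes to Station Beta with the weld-bot.
6. Pilot goes back to Station Alpha alone.
7. Pilot goes to Station Beta with the haul-bot.
8. Pilot goes back to Station Alpha alone.
9. Pilot goes to Station Beta with the cut-bot.
10. Pilot goes back to Station Alpha alone.
11. Pilot goes to Station Beta with the drill-bot.
12. Pilot goes back to Station Alpha alone.
13. Pilot goes to Station Beta with the sort-bot.
14. Pilot goes back to Station Alpha alone.
15. Pilot goes to Station Beta with the lift-bot.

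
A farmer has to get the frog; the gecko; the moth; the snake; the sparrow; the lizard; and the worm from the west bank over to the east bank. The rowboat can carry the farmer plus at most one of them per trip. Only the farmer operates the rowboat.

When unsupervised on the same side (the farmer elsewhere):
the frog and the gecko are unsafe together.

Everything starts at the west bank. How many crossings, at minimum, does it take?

Counting alone: the farmer can take at most 1 across per trip to the east bank, so moving all 7 needs at least 7 loaded trips out, with a return between consecutive ones — at least 13 crossings.
The plan below uses exactly 13 crossings, so it is optimal:
1. Farmer goes to the east bank with the frog.  [the west bank: the gecko, the lizard, the moth, the snake, the sparrow, the worm | the east bank: the frog]
2. Farmer goes back to the west bank alone.  [the west bank: the gecko, the lizard, the moth, the snake, the sparrow, the worm | the east bank: the frog]
3. Farmer goes to the east bank with the moth.  [the west bank: the gecko, the lizard, the snake, the sparrow, the worm | the east bank: the frog, the moth]
4. Farmer goes back to the west bank alone.  [the west bank: the gecko, the lizard, the snake, the sparrow, the worm | the east bank: the frog, the moth]
5. Farmer goes to the east bank with the snake.  [the west bank: the gecko, the lizard, the sparrow, the worm | the east bank: the frog, the moth, the snake]
6. Farmer goes back to the west bank alone.  [the west bank: the gecko, the lizard, the sparrow, the worm | the east bank: the frog, the moth, the snake]
7. Farmer goes to the east bank with the sparrow.  [the west bank: the gecko, the lizard, the worm | the east bank: the frog, the moth, the snake, the sparrow]
8. Farmer goes back to the west bank alone.  [the west bank: the gecko, the lizard, the worm | the east bank: the frog, the moth, the snake, the sparrow]
9. Farmer goes to the east bank with the lizard.  [the west bank: the gecko, the worm | the east bank: the frog, the lizard, the moth, the snake, the sparrow]
10. Farmer goes back to the west bank alone.  [the west bank: the gecko, the worm | the east bank: the frog, the lizard, the moth, the snake, the sparrow]
11. Farmer goes to the east bank with the worm.  [the west bank: the gecko | the east bank: the frog, the lizard, the moth, the snake, the sparrow, the worm]
12. Farmer goes back to the west bank alone.  [the west bank: the gecko | the east bank: the frog, the lizard, the moth, the snake, the sparrow, the worm]
13. Farmer goes to the east bank with the gecko.  [the west bank: — | the east bank: the frog, the gecko, the lizard, the moth, the snake, the sparrow, the worm]

13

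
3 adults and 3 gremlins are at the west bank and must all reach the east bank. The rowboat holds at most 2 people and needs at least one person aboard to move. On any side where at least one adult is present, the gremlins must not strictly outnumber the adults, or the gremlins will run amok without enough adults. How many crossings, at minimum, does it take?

11

Counting alone: each trip to the east bank takes at most 2 across and each return brings at least 1 back, so after t trips out (and t−1 returns) at most 2t − (t−1) of the 6 are across; that first reaches 6 at t = 5, so at least 9 crossings are needed.
The safety rule pushes this higher. Following every safe sequence of crossings, the most of the 6 that can be at the east bank as the rowboat arrives there on crossing 9 is 5 — never all 6.
So no plan with fewer than 11 crossings exists, and this one achieves 11:
1. 2 gremlins → the east bank.  (the west bank: 3A 1G; the east bank: 0A 2G)
2. 1 gremlin ← the west bank.  (the west bank: 3A 2G; the east bank: 0A 1G)
3. 2 gremlins → the east bank.  (the west bank: 3A 0G; the east bank: 0A 3G)
4. 1 gremlin ← the west bank.  (the west bank: 3A 1G; the east bank: 0A 2G)
5. 2 adults → the east bank.  (the west bank: 1A 1G; the east bank: 2A 2G)
6. 1 adult and 1 gremlin ← the west bank.  (the west bank: 2A 2G; the east bank: 1A 1G)
7. 2 adults → the east bank.  (the west bank: 0A 2G; the east bank: 3A 1G)
8. 1 gremlin ← the west bank.  (the west bank: 0A 3G; the east bank: 3A 0G)
9. 2 gremlins → the east bank.  (the west bank: 0A 1G; the east bank: 3A 2G)
10. 1 gremlin ← the west bank.  (the west bank: 0A 2G; the east bank: 3A 1G)
11. 2 gremlins → the east bank.  (the west bank: 0A 0G; the east bank: 3A 3G)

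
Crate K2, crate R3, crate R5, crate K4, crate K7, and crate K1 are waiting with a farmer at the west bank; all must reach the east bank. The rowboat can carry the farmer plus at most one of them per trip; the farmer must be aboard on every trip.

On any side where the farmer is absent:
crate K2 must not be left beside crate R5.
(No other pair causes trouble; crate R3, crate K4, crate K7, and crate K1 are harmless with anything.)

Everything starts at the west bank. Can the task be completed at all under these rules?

Yes

1. Farmer goes to the east bank with crate K2.
2. Farmer goes back to the west bank alone.
3. Farmer goes to the east bank with crate R3.
4. Farmer goes back to the west bank alone.
5. Farmer goes to the east bank with crate K4.
6. Farmer goes back to the west bank alone.
7. Farmer goes to the east bank with crate K7.
8. Farmer goes back to the west bank alone.
9. Farmer goes to the east bank with crate K1.
10. Farmer goes back to the west bank alone.
11. Farmer goes to the east bank with crate R5.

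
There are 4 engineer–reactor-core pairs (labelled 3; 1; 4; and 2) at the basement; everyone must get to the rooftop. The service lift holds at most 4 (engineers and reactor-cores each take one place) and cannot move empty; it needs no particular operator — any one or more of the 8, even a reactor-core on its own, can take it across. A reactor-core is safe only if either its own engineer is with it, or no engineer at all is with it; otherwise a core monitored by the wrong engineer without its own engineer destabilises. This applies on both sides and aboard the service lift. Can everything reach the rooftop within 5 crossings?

Yes — this plan uses 5 crossings (≤ 5):
1. engineer 3 and reactor-core 3 cross → the rooftop.
2. engineer 3 crosses ← the basement.
3. engineer 1, engineer 2, engineer 3, and engineer 4 cross → the rooftop.
4. reactor-core 3 crosses ← the basement.
5. reactor-core 1, reactor-core 2, reactor-core 3, and reactor-core 4 cross → the rooftop.

Yes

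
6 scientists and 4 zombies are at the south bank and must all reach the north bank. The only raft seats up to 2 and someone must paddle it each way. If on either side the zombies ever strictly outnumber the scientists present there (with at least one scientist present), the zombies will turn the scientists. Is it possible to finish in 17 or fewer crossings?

Yes — this plan uses 17 crossings (≤ 17):
1. 2 zombies → the north bank.  (the south bank: 6S 2Z; the north bank: 0S 2Z)
2. 1 zombie ← the south bank.  (the south bank: 6S 3Z; the north bank: 0S 1Z)
3. 2 zombies → the north bank.  (the south bank: 6S 1Z; the north bank: 0S 3Z)
4. 1 zombie ← the south bank.  (the south bank: 6S 2Z; the north bank: 0S 2Z)
5. 2 scientists → the north bank.  (the south bank: 4S 2Z; the north bank: 2S 2Z)
6. 1 zombie ← the south bank.  (the south bank: 4S 3Z; the north bank: 2S 1Z)
7. 1 scientist and 1 zombie → the north bank.  (the south bank: 3S 2Z; the north bank: 3S 2Z)
8. 1 zombie ← the south bank.  (the south bank: 3S 3Z; the north bank: 3S 1Z)
9. 2 zombies → the north bank.  (the south bank: 3S 1Z; the north bank: 3S 3Z)
10. 1 zombie ← the south bank.  (the south bank: 3S 2Z; the north bank: 3S 2Z)
11. 1 scientist and 1 zombie → the north bank.  (the south bank: 2S 1Z; the north bank: 4S 3Z)
12. 1 zombie ← the south bank.  (the south bank: 2S 2Z; the north bank: 4S 2Z)
13. 2 zombies → the north bank.  (the south bank: 2S 0Z; the north bank: 4S 4Z)
14. 1 zombie ← the south bank.  (the south bank: 2S 1Z; the north bank: 4S 3Z)
15. 1 scientist and 1 zombie → the north bank.  (the south bank: 1S 0Z; the north bank: 5S 4Z)
16. 1 zombie ← the south bank.  (the south bank: 1S 1Z; the north bank: 5S 3Z)
17. 1 scientist and 1 zombie → the north bank.  (the south bank: 0S 0Z; the north bank: 6S 4Z)

Yes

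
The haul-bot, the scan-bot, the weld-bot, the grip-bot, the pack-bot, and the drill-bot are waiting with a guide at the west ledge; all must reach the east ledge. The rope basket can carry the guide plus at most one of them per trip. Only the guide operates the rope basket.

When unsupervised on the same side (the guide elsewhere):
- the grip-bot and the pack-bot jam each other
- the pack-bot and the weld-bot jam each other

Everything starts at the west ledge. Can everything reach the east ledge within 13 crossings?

Yes — this plan uses 13 crossings (≤ 13):
1. Guide goes to the east ledge with the pack-bot.
2. Guide goes back to the west ledge alone.
3. Guide goes to the east ledge with the haul-bot.
4. Guide goes back to the west ledge alone.
5. Guide goes to the east ledge with the scan-bot.
6. Guide goes back to the west ledge alone.
7. Guide goes to the east ledge with the weld-bot.
8. Guide goes back to the west ledge with the pack-bot.
9. Guide goes to the east ledge with the grip-bot.
10. Guide goes back to the west ledge alone.
11. Guide goes to the east ledge with the drill-bot.
12. Guide goes back to the west ledge alone.
13. Guide goes to the east ledge with the pack-bot.

Yes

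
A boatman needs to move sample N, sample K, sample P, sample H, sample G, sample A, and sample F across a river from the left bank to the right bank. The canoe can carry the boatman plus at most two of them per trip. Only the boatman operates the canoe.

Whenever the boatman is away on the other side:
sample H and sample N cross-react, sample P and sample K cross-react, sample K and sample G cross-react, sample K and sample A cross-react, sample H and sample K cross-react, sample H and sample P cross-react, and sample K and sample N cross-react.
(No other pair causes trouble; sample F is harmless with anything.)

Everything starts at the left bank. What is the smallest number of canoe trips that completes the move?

11

Counting alone: the boatman can take at most 2 across per trip to the right bank, so moving all 7 needs at least 4 loaded trips out, with a return between consecutive ones — at least 7 crossings.
The safety rule pushes this higher. Following every safe sequence of crossings, the most of the 7 that can be at the right bank as the canoe arrives there on crossings 7, 9 is 5, 6 respectively — never all 7.
So no plan with fewer than 11 crossings exists, and this one achieves 11:
1. Boatman goes to the right bank with sample H and sample K.  [the left bank: sample A, sample F, sample G, sample N, sample P | the right bank: sample H, sample K]
2. Boatman goes back to the left bank with sample K.  [the left bank: sample A, sample F, sample G, sample K, sample N, sample P | the right bank: sample H]
3. Boatman goes to the right bank with sample G and sample K.  [the left bank: sample A, sample F, sample N, sample P | the right bank: sample G, sample H, sample K]
4. Boatman goes back to the left bank with sample K.  [the left bank: sample A, sample F, sample K, sample N, sample P | the right bank: sample G, sample H]
5. Boatman goes to the right bank with sample A and sample K.  [the left bank: sample F, sample N, sample P | the right bank: sample A, sample G, sample H, sample K]
6. Boatman goes back to the left bank with sample K.  [the left bank: sample F, sample K, sample N, sample P | the right bank: sample A, sample G, sample H]
7. Boatman goes to the right bank with sample N and sample P.  [the left bank: sample F, sample K | the right bank: sample A, sample G, sample H, sample N, sample P]
8. Boatman goes back to the left bank with sample H.  [the left bank: sample F, sample H, sample K | the right bank: sample A, sample G, sample N, sample P]
9. Boatman goes to the right bank with sample F and sample K.  [the left bank: sample H | the right bank: sample A, sample F, sample G, sample K, sample N, sample P]
10. Boatman goes back to the left bank with sample K.  [the left bank: sample H, sample K | the right bank: sample A, sample F, sample G, sample N, sample P]
11. Boatman goes to the right bank with sample H and sample K.  [the left bank: — | the right bank: sample A, sample F, sample G, sample H, sample K, sample N, sample P]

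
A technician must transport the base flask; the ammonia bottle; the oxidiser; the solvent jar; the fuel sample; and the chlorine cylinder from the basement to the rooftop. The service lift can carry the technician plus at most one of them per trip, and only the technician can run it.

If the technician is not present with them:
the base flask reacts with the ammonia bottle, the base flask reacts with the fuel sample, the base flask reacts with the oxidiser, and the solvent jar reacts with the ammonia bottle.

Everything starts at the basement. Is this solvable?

No

Whatever the first load, the items left behind include a forbidden pair without the technician. No opening move is safe, so no plan exists.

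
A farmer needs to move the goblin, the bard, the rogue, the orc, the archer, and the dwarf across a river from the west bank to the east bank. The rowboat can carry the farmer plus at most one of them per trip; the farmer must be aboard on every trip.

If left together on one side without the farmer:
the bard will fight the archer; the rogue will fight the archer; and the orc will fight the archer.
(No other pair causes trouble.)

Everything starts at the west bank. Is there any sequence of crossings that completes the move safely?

Following every safe sequence of crossings from the start, the most of the 6 that can be at the east bank as the rowboat arrives there on crossings 1, 3, 5, 7 is 1, 2, 3, 4 respectively; the best ever achieved is 4 of 6.
From crossing 9 on, no configuration arises that was not already reachable earlier: only 36 distinct safe configurations (who is on which side, and where the rowboat is) can ever be reached, none of them has everyone across, and every continuation just revisits them. So no valid plan exists.

No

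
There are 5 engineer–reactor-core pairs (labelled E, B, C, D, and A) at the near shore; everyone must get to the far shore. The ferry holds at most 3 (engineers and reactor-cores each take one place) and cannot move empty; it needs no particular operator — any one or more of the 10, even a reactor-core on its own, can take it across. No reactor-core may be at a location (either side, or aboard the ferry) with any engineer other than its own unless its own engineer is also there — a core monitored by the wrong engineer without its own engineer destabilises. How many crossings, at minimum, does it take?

11

Counting alone: each trip to the far shore takes at most 3 across and each return brings at least 1 back, so after t trips out (and t−1 returns) at most 3t − (t−1) of the 10 are across; that first reaches 10 at t = 5, so at least 9 crossings are needed.
The safety rule pushes this higher. Following every safe sequence of crossings, the most of the 10 that can be at the far shore as the ferry arrives there on crossing 9 is 9 — never all 10.
So no plan with fewer than 11 crossings exists, and this one achieves 11:
1. engineer E and reactor-core E cross → the far shore.
2. engineer E crosses ← the near shore.
3. reactor-core B, reactor-core C, and reactor-core D cross → the far shore.
4. reactor-core E crosses ← the near shore.
5. engineer B, engineer C, and engineer D cross → the far shore.
6. engineer B and reactor-core B cross ← the near shore.
7. engineer A, engineer B, and engineer E cross → the far shore.
8. reactor-core C crosses ← the near shore.
9. reactor-core B and reactor-core E cross → the far shore.
10. reactor-core E crosses ← the near shore.
11. reactor-core A, reactor-core C, and reactor-core E cross → the far shore.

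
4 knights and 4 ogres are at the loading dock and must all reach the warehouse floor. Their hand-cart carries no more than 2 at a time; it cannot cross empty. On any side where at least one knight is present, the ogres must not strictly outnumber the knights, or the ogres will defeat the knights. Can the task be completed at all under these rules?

No

Following every safe sequence of crossings from the start, the most of the 8 that can be at the warehouse floor as the hand-cart arrives there on crossings 1, 3, 5 is 2, 3, 4 respectively; the best ever achieved is 4 of 8.
From crossing 7 on, no configuration arises that was not already reachable earlier: only 11 distinct safe configurations (who is on which side, and where the hand-cart is) can ever be reached, none of them has everyone across, and every continuation just revisits them. They are: 0 knights + 0 ogres across (hand-cart back at the start); 0 knights + 1 ogre across (hand-cart there); 0 knights + 1 ogre across (hand-cart back at the start); 0 knights + 2 ogres across (hand-cart there); 0 knights + 2 ogres across (hand-cart back at the start); 0 knights + 3 ogres across (hand-cart there); 0 knights + 3 ogres across (hand-cart back at the start); 0 knights + 4 ogres across (hand-cart there); 1 knight + 1 ogre across (hand-cart there); 1 knight + 1 ogre across (hand-cart back at the start); 2 knights + 2 ogres across (hand-cart there). So no valid plan exists.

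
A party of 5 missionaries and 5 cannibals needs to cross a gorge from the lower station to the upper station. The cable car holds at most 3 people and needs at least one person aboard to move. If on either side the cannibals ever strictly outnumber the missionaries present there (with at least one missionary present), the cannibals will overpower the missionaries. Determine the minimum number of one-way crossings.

Counting alone: each trip to the upper station takes at most 3 across and each return brings at least 1 back, so after t trips out (and t−1 returns) at most 3t − (t−1) of the 10 are across; that first reaches 10 at t = 5, so at least 9 crossings are needed.
The safety rule pushes this higher. Following every safe sequence of crossings, the most of the 10 that can be at the upper station as the cable car arrives there on crossing 9 is 9 — never all 10.
So no plan with fewer than 11 crossings exists, and this one achieves 11:
1. 2 cannibals → the upper station.  (the lower station: 5M 3C; the upper station: 0M 2C)
2. 1 cannibal ← the lower station.  (the lower station: 5M 4C; the upper station: 0M 1C)
3. 3 cannibals → the upper station.  (the lower station: 5M 1C; the upper station: 0M 4C)
4. 1 cannibal ← the lower station.  (the lower station: 5M 2C; the upper station: 0M 3C)
5. 3 missionaries → the upper station.  (the lower station: 2M 2C; the upper station: 3M 3C)
6. 1 missionary and 1 cannibal ← the lower station.  (the lower station: 3M 3C; the upper station: 2M 2C)
7. 3 missionaries → the upper station.  (the lower station: 0M 3C; the upper station: 5M 2C)
8. 1 cannibal ← the lower station.  (the lower station: 0M 4C; the upper station: 5M 1C)
9. 2 cannibals → the upper station.  (the lower station: 0M 2C; the upper station: 5M 3C)
10. 1 cannibal ← the lower station.  (the lower station: 0M 3C; the upper station: 5M 2C)
11. 3 cannibals → the upper station.  (the lower station: 0M 0C; the upper station: 5M 5C)

11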